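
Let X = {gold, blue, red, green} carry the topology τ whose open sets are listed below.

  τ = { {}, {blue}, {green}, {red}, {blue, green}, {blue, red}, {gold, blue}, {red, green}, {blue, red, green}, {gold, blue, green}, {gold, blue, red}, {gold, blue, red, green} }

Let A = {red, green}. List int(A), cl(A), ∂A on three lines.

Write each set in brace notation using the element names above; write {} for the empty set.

int(A) = {red, green}
cl(A)  = {red, green}
∂A     = {}

interior: largest open inside A is {red, green} (from {}, {red}, {green}, {red, green})
cl via duality: int({gold, blue}) = {gold, blue}, so X∖{gold, blue} = {red, green}
cl∖int = {}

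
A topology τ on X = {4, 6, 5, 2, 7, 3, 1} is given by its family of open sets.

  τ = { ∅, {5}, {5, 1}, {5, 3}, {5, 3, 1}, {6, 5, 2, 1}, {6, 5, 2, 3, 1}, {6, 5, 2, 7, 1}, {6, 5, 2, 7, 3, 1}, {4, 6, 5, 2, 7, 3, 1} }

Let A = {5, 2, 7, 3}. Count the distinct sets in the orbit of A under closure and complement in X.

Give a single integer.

closure: X∖int(X∖A) = X∖∅ = {4, 6, 5, 2, 7, 3, 1}
Let k=closure and c=complement:
  1. A     = {5, 2, 7, 3}
  2. kA    = {4, 6, 5, 2, 7, 3, 1}
  3. cA    = {4, 6, 1}
  4. ckA   = ∅
  5. kcA   = {4, 6, 2, 7, 1}
  6. ckcA  = {5, 3}
— saturated at 6

6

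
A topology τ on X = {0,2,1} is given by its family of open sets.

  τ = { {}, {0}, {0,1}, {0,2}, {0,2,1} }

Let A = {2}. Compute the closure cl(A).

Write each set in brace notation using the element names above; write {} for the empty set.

cl via duality: int({0,1}) = {0,1}, so X∖{0,1} = {2}

{2}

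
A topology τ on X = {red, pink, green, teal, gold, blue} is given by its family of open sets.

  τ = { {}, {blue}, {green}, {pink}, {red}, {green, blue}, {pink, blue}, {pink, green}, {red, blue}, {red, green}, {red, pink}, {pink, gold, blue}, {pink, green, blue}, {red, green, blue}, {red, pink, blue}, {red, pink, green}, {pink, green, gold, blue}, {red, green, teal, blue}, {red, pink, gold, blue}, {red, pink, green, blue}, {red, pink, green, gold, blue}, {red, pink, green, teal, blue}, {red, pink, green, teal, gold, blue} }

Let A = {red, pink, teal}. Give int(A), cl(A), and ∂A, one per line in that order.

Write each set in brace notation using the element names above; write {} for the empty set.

int(A) = {red, pink}
cl(A)  = {red, pink, teal, gold}
∂A     = {teal, gold}

U open, U⊆A: {}, {pink}, {red}, {red, pink}. int(A) = ⋃ = {red, pink}
X∖A={green, gold, blue}, int(X∖A)={green, blue}, hence cl(A)={red, pink, teal, gold}
∂A: remove int from cl → {teal, gold}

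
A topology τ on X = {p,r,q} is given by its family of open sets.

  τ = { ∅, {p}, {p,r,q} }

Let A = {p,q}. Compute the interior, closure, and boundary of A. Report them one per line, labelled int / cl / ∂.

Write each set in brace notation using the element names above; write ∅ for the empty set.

U open, U⊆A: ∅, {p}. int(A) = ⋃ = {p}
X∖A={r}, int(X∖A)=∅, hence cl(A)={p,r,q}
∂A: remove int from cl → {r,q}

int(A) = {p}
cl(A)  = {p,r,q}
∂A     = {r,q}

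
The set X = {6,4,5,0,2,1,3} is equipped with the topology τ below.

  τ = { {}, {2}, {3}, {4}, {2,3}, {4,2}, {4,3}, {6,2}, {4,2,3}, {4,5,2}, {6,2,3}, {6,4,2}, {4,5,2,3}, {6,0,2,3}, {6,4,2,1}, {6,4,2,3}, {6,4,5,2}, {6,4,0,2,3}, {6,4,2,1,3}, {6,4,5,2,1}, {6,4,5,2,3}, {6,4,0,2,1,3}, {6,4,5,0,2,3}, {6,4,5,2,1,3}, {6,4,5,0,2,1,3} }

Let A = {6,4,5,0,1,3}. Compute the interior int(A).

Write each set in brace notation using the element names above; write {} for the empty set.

{4,3}

U open, U⊆A: {}, {4}, {3}, {4,3}. int(A) = ⋃ = {4,3}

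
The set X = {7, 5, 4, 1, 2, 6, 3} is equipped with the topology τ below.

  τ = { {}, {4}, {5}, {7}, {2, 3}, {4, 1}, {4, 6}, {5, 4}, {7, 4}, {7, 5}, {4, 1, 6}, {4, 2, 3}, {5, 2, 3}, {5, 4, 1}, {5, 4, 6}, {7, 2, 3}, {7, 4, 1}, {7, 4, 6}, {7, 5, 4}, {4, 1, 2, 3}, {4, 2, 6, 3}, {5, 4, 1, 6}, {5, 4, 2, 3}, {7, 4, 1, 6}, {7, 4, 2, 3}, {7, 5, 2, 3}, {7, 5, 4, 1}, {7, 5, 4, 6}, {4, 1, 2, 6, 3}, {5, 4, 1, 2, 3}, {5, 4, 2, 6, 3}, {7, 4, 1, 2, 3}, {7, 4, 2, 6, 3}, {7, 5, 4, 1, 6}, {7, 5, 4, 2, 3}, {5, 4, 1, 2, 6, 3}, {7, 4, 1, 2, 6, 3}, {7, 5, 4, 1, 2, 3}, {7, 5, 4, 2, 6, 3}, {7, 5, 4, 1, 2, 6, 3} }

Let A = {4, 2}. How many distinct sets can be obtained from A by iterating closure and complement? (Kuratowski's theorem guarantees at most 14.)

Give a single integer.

cl via duality: int({7, 5, 1, 6, 3}) = {7, 5}, so X∖{7, 5} = {4, 1, 2, 6, 3}
Write k for closure, c for complement:
  1. A     = {4, 2}
  2. kA    = {4, 1, 2, 6, 3}
  3. cA    = {7, 5, 1, 6, 3}
  4. ckA   = {7, 5}
  5. kcA   = {7, 5, 1, 2, 6, 3}
  6. ckcA  = {4}
  7. kckcA = {4, 1, 6}
  8. ckckcA = {7, 5, 2, 3}
applying k or c yields no new set

8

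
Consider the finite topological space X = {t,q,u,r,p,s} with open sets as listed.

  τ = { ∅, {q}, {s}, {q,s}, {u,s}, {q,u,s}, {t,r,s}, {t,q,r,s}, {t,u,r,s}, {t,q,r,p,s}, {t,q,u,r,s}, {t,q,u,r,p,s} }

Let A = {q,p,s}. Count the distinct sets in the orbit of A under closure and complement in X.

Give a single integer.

6

complement {t,u,r}; its interior ∅; cl(A) = X∖∅ = {t,q,u,r,p,s}
With k = closure, c = complement:
  1. A     = {q,p,s}
  2. kA    = {t,q,u,r,p,s}
  3. cA    = {t,u,r}
  4. ckA   = ∅
  5. kcA   = {t,u,r,p}
  6. ckcA  = {q,s}
k, c of each give nothing new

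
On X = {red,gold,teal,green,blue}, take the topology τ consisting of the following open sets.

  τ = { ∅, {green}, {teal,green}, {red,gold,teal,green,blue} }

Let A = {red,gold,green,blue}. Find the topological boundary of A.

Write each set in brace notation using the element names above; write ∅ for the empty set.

interior: largest open inside A is {green} (from ∅, {green})
cl via duality: int({teal}) = ∅, so X∖∅ = {red,gold,teal,green,blue}
cl∖int = {red,gold,teal,blue}

{red,gold,teal,blue}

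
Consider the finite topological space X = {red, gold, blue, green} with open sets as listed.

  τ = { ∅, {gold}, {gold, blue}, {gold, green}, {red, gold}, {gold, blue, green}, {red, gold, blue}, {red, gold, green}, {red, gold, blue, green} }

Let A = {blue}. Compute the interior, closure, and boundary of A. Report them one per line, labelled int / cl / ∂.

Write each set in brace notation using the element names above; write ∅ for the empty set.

interior: largest open inside A is ∅ (from ∅)
cl via duality: int({red, gold, green}) = {red, gold, green}, so X∖{red, gold, green} = {blue}
cl∖int = {blue}

int(A) = ∅
cl(A)  = {blue}
∂A     = {blue}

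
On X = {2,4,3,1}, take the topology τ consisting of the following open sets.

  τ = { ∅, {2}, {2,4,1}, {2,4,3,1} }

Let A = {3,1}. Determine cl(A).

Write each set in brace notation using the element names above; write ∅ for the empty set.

{4,3,1}

cl via duality: int({2,4}) = {2}, so X∖{2} = {4,3,1}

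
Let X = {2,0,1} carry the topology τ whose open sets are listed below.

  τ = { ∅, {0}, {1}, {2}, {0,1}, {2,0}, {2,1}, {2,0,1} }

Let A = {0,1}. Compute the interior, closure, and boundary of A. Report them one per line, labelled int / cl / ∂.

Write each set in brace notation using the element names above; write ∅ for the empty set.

interior: largest open inside A is {0,1} (from ∅, {0}, {1}, {0,1})
cl via duality: int({2}) = {2}, so X∖{2} = {0,1}
cl∖int = ∅

int(A) = {0,1}
cl(A)  = {0,1}
∂A     = ∅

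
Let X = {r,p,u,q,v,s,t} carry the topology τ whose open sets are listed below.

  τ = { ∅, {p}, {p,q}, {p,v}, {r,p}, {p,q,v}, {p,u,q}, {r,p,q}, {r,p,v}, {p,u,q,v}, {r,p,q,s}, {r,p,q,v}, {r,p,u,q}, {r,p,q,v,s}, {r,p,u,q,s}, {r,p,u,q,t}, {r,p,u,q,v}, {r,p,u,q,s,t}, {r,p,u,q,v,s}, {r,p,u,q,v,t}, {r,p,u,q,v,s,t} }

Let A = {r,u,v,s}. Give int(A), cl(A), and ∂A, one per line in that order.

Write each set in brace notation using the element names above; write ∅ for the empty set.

U open, U⊆A: ∅. int(A) = ⋃ = ∅
X∖A={p,q,t}, int(X∖A)={p,q}, hence cl(A)={r,u,v,s,t}
∂A: remove int from cl → {r,u,v,s,t}

int(A) = ∅
cl(A)  = {r,u,v,s,t}
∂A     = {r,u,v,s,t}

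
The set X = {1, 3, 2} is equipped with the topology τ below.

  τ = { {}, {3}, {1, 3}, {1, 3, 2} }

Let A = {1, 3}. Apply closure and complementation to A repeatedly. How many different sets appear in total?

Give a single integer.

cl via duality: int({2}) = {}, so X∖{} = {1, 3, 2}
Write k for closure, c for complement:
  1. A     = {1, 3}
  2. kA    = {1, 3, 2}
  3. cA    = {2}
  4. ckA   = {}
applying k or c yields no new set

4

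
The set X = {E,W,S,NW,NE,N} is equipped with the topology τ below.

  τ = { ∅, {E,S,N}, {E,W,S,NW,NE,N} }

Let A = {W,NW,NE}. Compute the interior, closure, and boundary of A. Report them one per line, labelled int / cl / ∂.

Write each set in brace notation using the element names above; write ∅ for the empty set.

int(A) = ∅
cl(A)  = {W,NW,NE}
∂A     = {W,NW,NE}

open subsets of A: ∅; so int(A) = ∅
closure: X∖int(X∖A) = X∖{E,S,N} = {W,NW,NE}
∂A = {W,NW,NE} minus ∅ = {W,NW,NE}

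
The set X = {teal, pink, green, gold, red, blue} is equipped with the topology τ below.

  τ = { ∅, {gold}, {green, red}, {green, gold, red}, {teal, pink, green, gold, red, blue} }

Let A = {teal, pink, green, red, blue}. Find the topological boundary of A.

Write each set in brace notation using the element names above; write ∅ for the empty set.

{teal, pink, blue}

U open, U⊆A: ∅, {green, red}. int(A) = ⋃ = {green, red}
X∖A={gold}, int(X∖A)={gold}, hence cl(A)={teal, pink, green, red, blue}
∂A: remove int from cl → {teal, pink, blue}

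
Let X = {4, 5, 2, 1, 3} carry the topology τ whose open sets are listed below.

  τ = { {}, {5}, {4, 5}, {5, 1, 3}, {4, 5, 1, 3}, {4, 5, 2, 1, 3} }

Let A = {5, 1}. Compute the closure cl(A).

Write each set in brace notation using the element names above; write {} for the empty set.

complement {4, 2, 3}; its interior {}; cl(A) = X∖{} = {4, 5, 2, 1, 3}

{4, 5, 2, 1, 3}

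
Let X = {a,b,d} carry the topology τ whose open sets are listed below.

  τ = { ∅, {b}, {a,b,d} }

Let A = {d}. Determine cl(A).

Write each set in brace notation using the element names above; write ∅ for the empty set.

{a,d}

complement {a,b}; its interior {b}; cl(A) = X∖{b} = {a,d}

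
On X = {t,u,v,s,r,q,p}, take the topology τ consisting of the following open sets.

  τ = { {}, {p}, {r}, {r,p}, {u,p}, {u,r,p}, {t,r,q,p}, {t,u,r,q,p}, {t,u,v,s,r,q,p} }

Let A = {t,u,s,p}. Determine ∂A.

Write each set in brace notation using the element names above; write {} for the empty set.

{t,v,s,q}

opens ⊆ A: {}, {p}, {u,p}; union → int = {u,p}
complement {v,r,q}; its interior {r}; cl(A) = X∖{r} = {t,u,v,s,q,p}
boundary = {t,u,v,s,q,p} ∖ {u,p} = {t,v,s,q}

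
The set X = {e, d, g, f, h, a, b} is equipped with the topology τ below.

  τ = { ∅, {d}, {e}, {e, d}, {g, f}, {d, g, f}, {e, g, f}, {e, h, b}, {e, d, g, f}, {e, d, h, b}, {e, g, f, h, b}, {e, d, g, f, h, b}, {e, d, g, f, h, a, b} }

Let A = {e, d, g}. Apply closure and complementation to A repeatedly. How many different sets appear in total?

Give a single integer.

10

closure: X∖int(X∖A) = X∖∅ = {e, d, g, f, h, a, b}
Let k=closure and c=complement:
  1. A     = {e, d, g}
  2. kA    = {e, d, g, f, h, a, b}
  3. cA    = {f, h, a, b}
  4. ckA   = ∅
  5. kcA   = {g, f, h, a, b}
  6. ckcA  = {e, d}
  7. kckcA = {e, d, h, a, b}
  8. ckckcA = {g, f}
  9. kckckcA = {g, f, a}
  10. ckckckcA = {e, d, h, b}
— saturated at 10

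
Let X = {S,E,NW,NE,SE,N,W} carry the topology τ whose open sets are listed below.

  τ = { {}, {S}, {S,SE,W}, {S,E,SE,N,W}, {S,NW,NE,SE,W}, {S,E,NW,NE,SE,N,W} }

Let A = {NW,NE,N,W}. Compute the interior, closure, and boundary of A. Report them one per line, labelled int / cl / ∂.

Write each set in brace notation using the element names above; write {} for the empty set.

int(A) = {}
cl(A)  = {E,NW,NE,SE,N,W}
∂A     = {E,NW,NE,SE,N,W}

opens ⊆ A: {}; union → int = {}
complement {S,E,SE}; its interior {S}; cl(A) = X∖{S} = {E,NW,NE,SE,N,W}
boundary = {E,NW,NE,SE,N,W} ∖ {} = {E,NW,NE,SE,N,W}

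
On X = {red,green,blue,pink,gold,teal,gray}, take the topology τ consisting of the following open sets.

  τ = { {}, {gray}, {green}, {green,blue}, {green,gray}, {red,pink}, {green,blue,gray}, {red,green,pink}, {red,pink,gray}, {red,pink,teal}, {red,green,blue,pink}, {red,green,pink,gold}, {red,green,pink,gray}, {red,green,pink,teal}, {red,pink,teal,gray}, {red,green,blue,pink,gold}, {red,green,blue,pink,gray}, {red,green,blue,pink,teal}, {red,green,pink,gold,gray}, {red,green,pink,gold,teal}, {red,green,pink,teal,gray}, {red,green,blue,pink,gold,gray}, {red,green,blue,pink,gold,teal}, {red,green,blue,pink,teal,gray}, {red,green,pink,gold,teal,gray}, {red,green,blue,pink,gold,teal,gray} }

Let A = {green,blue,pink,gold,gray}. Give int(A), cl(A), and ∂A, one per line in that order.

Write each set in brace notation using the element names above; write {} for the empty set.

open subsets of A: {}, {green}, {gray}, {green,gray}, {green,blue}, {green,blue,gray}; so int(A) = {green,blue,gray}
closure: X∖int(X∖A) = X∖{} = {red,green,blue,pink,gold,teal,gray}
∂A = {red,green,blue,pink,gold,teal,gray} minus {green,blue,gray} = {red,pink,gold,teal}

int(A) = {green,blue,gray}
cl(A)  = {red,green,blue,pink,gold,teal,gray}
∂A     = {red,pink,gold,teal}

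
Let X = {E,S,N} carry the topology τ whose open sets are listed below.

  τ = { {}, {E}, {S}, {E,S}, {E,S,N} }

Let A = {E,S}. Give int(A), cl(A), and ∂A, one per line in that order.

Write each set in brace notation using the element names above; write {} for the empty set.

int(A) = {E,S}
cl(A)  = {E,S,N}
∂A     = {N}

U open, U⊆A: {}, {E}, {S}, {E,S}. int(A) = ⋃ = {E,S}
X∖A={N}, int(X∖A)={}, hence cl(A)={E,S,N}
∂A: remove int from cl → {N}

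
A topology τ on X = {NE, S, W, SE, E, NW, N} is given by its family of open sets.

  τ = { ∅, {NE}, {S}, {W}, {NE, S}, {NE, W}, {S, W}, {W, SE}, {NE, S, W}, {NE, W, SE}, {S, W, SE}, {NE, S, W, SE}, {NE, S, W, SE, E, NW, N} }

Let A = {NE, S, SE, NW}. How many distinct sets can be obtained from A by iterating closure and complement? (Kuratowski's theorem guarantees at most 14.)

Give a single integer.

closure: X∖int(X∖A) = X∖{W} = {NE, S, SE, E, NW, N}
Let k=closure and c=complement:
  1. A     = {NE, S, SE, NW}
  2. kA    = {NE, S, SE, E, NW, N}
  3. cA    = {W, E, N}
  4. ckA   = {W}
  5. kcA   = {W, SE, E, NW, N}
  6. ckcA  = {NE, S}
  7. kckcA = {NE, S, E, NW, N}
  8. ckckcA = {W, SE}
— saturated at 8

8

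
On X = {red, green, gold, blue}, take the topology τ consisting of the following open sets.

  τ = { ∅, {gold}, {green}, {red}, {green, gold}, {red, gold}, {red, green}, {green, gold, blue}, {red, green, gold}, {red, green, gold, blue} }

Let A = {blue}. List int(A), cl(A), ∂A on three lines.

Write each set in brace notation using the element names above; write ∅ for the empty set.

open subsets of A: ∅; so int(A) = ∅
closure: X∖int(X∖A) = X∖{red, green, gold} = {blue}
∂A = {blue} minus ∅ = {blue}

int(A) = ∅
cl(A)  = {blue}
∂A     = {blue}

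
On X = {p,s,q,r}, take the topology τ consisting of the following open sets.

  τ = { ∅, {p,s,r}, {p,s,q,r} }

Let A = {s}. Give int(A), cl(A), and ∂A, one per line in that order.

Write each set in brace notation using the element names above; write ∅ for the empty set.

opens ⊆ A: ∅; union → int = ∅
complement {p,q,r}; its interior ∅; cl(A) = X∖∅ = {p,s,q,r}
boundary = {p,s,q,r} ∖ ∅ = {p,s,q,r}

int(A) = ∅
cl(A)  = {p,s,q,r}
∂A     = {p,s,q,r}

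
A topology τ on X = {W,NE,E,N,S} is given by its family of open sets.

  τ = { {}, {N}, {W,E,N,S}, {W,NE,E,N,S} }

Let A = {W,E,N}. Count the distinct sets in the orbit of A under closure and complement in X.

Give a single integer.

6

X∖A={NE,S}, int(X∖A)={}, hence cl(A)={W,NE,E,N,S}
Orbit (k=closure, c=complement):
  1. A     = {W,E,N}
  2. kA    = {W,NE,E,N,S}
  3. cA    = {NE,S}
  4. ckA   = {}
  5. kcA   = {W,NE,E,S}
  6. ckcA  = {N}
(closed under both — stop)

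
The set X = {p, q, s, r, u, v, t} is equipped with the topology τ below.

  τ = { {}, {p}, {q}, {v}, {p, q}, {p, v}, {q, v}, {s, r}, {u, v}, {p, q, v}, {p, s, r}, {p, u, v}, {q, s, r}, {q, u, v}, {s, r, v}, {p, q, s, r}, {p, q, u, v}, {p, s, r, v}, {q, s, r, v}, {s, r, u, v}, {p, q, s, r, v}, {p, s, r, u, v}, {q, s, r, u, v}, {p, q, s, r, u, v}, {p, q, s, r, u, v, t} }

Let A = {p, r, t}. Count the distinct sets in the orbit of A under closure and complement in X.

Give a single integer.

10

closure: X∖int(X∖A) = X∖{q, u, v} = {p, s, r, t}
Let k=closure and c=complement:
  1. A     = {p, r, t}
  2. kA    = {p, s, r, t}
  3. cA    = {q, s, u, v}
  4. ckA   = {q, u, v}
  5. kcA   = {q, s, r, u, v, t}
  6. kckA  = {q, u, v, t}
  7. ckcA  = {p}
  8. ckckA = {p, s, r}
  9. kckcA = {p, t}
  10. ckckcA = {q, s, r, u, v}
— saturated at 10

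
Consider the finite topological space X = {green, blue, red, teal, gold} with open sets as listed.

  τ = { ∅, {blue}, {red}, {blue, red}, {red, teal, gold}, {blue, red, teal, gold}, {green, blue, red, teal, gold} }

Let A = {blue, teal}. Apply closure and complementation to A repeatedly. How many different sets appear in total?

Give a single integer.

8

cl via duality: int({green, red, gold}) = {red}, so X∖{red} = {green, blue, teal, gold}
Write k for closure, c for complement:
  1. A     = {blue, teal}
  2. kA    = {green, blue, teal, gold}
  3. cA    = {green, red, gold}
  4. ckA   = {red}
  5. kcA   = {green, red, teal, gold}
  6. ckcA  = {blue}
  7. kckcA = {green, blue}
  8. ckckcA = {red, teal, gold}
applying k or c yields no new set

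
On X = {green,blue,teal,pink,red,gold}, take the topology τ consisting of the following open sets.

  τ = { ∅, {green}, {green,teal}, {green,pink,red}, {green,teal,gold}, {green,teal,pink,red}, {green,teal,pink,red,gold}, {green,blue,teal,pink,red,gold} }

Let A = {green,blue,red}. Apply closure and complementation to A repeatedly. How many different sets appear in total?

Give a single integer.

X∖A={teal,pink,gold}, int(X∖A)=∅, hence cl(A)={green,blue,teal,pink,red,gold}
Orbit (k=closure, c=complement):
  1. A     = {green,blue,red}
  2. kA    = {green,blue,teal,pink,red,gold}
  3. cA    = {teal,pink,gold}
  4. ckA   = ∅
  5. kcA   = {blue,teal,pink,red,gold}
  6. ckcA  = {green}
(closed under both — stop)

6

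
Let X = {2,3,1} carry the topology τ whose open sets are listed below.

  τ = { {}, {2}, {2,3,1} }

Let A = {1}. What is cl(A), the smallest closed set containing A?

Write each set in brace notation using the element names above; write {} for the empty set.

cl via duality: int({2,3}) = {2}, so X∖{2} = {3,1}

{3,1}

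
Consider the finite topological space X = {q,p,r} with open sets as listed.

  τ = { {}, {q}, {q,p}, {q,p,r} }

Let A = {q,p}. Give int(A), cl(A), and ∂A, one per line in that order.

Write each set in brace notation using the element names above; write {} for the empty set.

int(A) = {q,p}
cl(A)  = {q,p,r}
∂A     = {r}

opens ⊆ A: {}, {q}, {q,p}; union → int = {q,p}
complement {r}; its interior {}; cl(A) = X∖{} = {q,p,r}
boundary = {q,p,r} ∖ {q,p} = {r}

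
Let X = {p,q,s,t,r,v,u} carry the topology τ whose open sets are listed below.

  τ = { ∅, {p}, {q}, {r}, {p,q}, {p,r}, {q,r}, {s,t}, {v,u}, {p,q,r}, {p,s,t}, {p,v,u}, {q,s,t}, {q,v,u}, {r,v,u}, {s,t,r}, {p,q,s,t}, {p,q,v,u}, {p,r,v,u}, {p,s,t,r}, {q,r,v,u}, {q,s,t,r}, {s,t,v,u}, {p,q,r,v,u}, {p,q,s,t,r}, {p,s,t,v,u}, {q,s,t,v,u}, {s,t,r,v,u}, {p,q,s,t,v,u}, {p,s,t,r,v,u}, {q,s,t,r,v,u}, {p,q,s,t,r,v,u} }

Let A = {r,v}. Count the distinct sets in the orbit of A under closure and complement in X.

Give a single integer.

6

X∖A={p,q,s,t,u}, int(X∖A)={p,q,s,t}, hence cl(A)={r,v,u}
Orbit (k=closure, c=complement):
  1. A     = {r,v}
  2. kA    = {r,v,u}
  3. cA    = {p,q,s,t,u}
  4. ckA   = {p,q,s,t}
  5. kcA   = {p,q,s,t,v,u}
  6. ckcA  = {r}
(closed under both — stop)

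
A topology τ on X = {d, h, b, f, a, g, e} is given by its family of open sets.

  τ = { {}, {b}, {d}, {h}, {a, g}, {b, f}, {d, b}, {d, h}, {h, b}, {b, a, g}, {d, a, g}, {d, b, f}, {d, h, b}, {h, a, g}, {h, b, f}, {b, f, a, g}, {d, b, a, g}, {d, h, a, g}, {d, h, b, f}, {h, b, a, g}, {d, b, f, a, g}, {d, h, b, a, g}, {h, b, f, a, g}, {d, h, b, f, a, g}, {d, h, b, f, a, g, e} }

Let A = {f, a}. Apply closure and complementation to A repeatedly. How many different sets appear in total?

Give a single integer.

closure: X∖int(X∖A) = X∖{d, h, b} = {f, a, g, e}
Let k=closure and c=complement:
  1. A     = {f, a}
  2. kA    = {f, a, g, e}
  3. cA    = {d, h, b, g, e}
  4. ckA   = {d, h, b}
  5. kcA   = {d, h, b, f, a, g, e}
  6. kckA  = {d, h, b, f, e}
  7. ckcA  = {}
  8. ckckA = {a, g}
  9. kckckA = {a, g, e}
  10. ckckckA = {d, h, b, f}
— saturated at 10

10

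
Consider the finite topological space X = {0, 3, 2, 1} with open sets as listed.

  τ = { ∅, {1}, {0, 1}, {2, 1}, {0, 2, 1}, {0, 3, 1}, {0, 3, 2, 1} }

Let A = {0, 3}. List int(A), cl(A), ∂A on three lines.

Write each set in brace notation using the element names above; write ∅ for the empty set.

interior: largest open inside A is ∅ (from ∅)
cl via duality: int({2, 1}) = {2, 1}, so X∖{2, 1} = {0, 3}
cl∖int = {0, 3}

int(A) = ∅
cl(A)  = {0, 3}
∂A     = {0, 3}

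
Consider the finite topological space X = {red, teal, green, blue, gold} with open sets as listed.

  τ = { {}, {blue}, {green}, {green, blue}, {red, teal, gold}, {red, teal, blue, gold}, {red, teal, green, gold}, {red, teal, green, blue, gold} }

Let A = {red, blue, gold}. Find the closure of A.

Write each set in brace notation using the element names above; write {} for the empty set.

{red, teal, blue, gold}

closure: X∖int(X∖A) = X∖{green} = {red, teal, blue, gold}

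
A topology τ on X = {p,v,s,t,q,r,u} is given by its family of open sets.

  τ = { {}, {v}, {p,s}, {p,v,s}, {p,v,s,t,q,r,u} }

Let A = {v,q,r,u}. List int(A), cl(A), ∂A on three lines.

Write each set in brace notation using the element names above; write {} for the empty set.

interior: largest open inside A is {v} (from {}, {v})
cl via duality: int({p,s,t}) = {p,s}, so X∖{p,s} = {v,t,q,r,u}
cl∖int = {t,q,r,u}

int(A) = {v}
cl(A)  = {v,t,q,r,u}
∂A     = {t,q,r,u}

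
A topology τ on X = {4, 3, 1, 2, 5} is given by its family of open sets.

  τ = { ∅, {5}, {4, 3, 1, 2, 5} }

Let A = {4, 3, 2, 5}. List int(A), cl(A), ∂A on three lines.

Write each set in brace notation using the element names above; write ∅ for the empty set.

opens ⊆ A: ∅, {5}; union → int = {5}
complement {1}; its interior ∅; cl(A) = X∖∅ = {4, 3, 1, 2, 5}
boundary = {4, 3, 1, 2, 5} ∖ {5} = {4, 3, 1, 2}

int(A) = {5}
cl(A)  = {4, 3, 1, 2, 5}
∂A     = {4, 3, 1, 2}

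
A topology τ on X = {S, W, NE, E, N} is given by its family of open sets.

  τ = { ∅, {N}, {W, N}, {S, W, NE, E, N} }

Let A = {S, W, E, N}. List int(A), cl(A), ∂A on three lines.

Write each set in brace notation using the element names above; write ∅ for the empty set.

U open, U⊆A: ∅, {N}, {W, N}. int(A) = ⋃ = {W, N}
X∖A={NE}, int(X∖A)=∅, hence cl(A)={S, W, NE, E, N}
∂A: remove int from cl → {S, NE, E}

int(A) = {W, N}
cl(A)  = {S, W, NE, E, N}
∂A     = {S, NE, E}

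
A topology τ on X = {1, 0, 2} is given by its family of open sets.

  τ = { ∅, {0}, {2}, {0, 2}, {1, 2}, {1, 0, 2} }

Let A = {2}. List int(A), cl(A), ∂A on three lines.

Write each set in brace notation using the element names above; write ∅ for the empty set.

opens ⊆ A: ∅, {2}; union → int = {2}
complement {1, 0}; its interior {0}; cl(A) = X∖{0} = {1, 2}
boundary = {1, 2} ∖ {2} = {1}

int(A) = {2}
cl(A)  = {1, 2}
∂A     = {1}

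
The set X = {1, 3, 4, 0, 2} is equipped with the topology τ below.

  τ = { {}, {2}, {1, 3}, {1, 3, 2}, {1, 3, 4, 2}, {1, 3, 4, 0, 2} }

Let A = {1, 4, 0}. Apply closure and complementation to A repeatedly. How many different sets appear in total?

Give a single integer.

8

cl via duality: int({3, 2}) = {2}, so X∖{2} = {1, 3, 4, 0}
Write k for closure, c for complement:
  1. A     = {1, 4, 0}
  2. kA    = {1, 3, 4, 0}
  3. cA    = {3, 2}
  4. ckA   = {2}
  5. kcA   = {1, 3, 4, 0, 2}
  6. kckA  = {4, 0, 2}
  7. ckcA  = {}
  8. ckckA = {1, 3}
applying k or c yields no new set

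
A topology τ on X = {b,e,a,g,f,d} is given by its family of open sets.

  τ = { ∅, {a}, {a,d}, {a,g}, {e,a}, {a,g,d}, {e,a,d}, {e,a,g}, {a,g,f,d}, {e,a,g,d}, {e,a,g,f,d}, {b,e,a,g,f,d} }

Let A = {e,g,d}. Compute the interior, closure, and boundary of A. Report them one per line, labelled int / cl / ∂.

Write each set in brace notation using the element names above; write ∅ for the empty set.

int(A) = ∅
cl(A)  = {b,e,g,f,d}
∂A     = {b,e,g,f,d}

interior: largest open inside A is ∅ (from ∅)
cl via duality: int({b,a,f}) = {a}, so X∖{a} = {b,e,g,f,d}
cl∖int = {b,e,g,f,d}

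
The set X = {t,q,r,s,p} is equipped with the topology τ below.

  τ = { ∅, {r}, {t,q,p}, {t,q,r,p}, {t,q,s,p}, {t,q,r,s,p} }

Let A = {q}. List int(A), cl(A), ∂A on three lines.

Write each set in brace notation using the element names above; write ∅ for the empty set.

int(A) = ∅
cl(A)  = {t,q,s,p}
∂A     = {t,q,s,p}

open subsets of A: ∅; so int(A) = ∅
closure: X∖int(X∖A) = X∖{r} = {t,q,s,p}
∂A = {t,q,s,p} minus ∅ = {t,q,s,p}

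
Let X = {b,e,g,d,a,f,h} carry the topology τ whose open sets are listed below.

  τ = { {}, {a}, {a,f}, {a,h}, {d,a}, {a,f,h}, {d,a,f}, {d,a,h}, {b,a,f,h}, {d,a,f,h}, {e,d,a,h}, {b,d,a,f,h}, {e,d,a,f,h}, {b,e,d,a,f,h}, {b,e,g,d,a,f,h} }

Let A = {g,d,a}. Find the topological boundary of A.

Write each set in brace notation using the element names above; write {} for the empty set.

open subsets of A: {}, {a}, {d,a}; so int(A) = {d,a}
closure: X∖int(X∖A) = X∖{} = {b,e,g,d,a,f,h}
∂A = {b,e,g,d,a,f,h} minus {d,a} = {b,e,g,f,h}

{b,e,g,f,h}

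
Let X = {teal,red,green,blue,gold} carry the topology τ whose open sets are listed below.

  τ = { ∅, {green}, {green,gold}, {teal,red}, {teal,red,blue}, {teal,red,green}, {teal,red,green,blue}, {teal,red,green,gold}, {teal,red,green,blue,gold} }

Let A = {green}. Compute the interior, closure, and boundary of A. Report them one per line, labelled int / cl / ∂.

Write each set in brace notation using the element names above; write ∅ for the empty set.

interior: largest open inside A is {green} (from ∅, {green})
cl via duality: int({teal,red,blue,gold}) = {teal,red,blue}, so X∖{teal,red,blue} = {green,gold}
cl∖int = {gold}

int(A) = {green}
cl(A)  = {green,gold}
∂A     = {gold}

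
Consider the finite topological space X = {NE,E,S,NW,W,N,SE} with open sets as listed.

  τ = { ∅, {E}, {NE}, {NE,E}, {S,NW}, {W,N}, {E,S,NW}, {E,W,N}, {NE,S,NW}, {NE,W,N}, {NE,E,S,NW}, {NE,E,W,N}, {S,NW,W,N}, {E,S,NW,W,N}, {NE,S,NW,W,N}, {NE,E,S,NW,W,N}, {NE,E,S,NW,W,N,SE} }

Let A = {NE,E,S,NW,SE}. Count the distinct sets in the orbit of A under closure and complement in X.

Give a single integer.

closure: X∖int(X∖A) = X∖{W,N} = {NE,E,S,NW,SE}
Let k=closure and c=complement:
  1. A     = {NE,E,S,NW,SE}
  2. cA    = {W,N}
  3. kcA   = {W,N,SE}
  4. ckcA  = {NE,E,S,NW}
— saturated at 4

4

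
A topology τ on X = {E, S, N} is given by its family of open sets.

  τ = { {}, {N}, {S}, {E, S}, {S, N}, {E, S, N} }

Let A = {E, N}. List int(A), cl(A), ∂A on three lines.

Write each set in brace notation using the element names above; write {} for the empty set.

int(A) = {N}
cl(A)  = {E, N}
∂A     = {E}

opens ⊆ A: {}, {N}; union → int = {N}
complement {S}; its interior {S}; cl(A) = X∖{S} = {E, N}
boundary = {E, N} ∖ {N} = {E}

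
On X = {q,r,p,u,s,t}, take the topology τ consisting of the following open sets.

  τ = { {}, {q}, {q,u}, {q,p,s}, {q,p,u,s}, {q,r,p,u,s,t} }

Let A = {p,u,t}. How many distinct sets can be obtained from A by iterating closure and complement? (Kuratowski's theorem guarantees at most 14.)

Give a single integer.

X∖A={q,r,s}, int(X∖A)={q}, hence cl(A)={r,p,u,s,t}
Orbit (k=closure, c=complement):
  1. A     = {p,u,t}
  2. kA    = {r,p,u,s,t}
  3. cA    = {q,r,s}
  4. ckA   = {q}
  5. kcA   = {q,r,p,u,s,t}
  6. ckcA  = {}
(closed under both — stop)

6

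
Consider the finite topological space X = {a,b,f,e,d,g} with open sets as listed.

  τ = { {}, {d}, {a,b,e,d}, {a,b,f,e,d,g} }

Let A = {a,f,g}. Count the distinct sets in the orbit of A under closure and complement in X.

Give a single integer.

6

X∖A={b,e,d}, int(X∖A)={d}, hence cl(A)={a,b,f,e,g}
Orbit (k=closure, c=complement):
  1. A     = {a,f,g}
  2. kA    = {a,b,f,e,g}
  3. cA    = {b,e,d}
  4. ckA   = {d}
  5. kcA   = {a,b,f,e,d,g}
  6. ckcA  = {}
(closed under both — stop)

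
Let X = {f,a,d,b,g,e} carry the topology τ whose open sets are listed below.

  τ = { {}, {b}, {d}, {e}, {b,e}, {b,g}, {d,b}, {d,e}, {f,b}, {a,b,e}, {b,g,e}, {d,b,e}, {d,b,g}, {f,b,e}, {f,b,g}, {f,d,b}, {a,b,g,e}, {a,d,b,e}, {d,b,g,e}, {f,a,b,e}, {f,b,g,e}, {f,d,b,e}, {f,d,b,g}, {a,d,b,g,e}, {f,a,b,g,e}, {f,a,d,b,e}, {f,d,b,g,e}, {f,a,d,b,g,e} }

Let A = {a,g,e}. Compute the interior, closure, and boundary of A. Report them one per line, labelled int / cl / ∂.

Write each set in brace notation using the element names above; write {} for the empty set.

int(A) = {e}
cl(A)  = {a,g,e}
∂A     = {a,g}

U open, U⊆A: {}, {e}. int(A) = ⋃ = {e}
X∖A={f,d,b}, int(X∖A)={f,d,b}, hence cl(A)={a,g,e}
∂A: remove int from cl → {a,g}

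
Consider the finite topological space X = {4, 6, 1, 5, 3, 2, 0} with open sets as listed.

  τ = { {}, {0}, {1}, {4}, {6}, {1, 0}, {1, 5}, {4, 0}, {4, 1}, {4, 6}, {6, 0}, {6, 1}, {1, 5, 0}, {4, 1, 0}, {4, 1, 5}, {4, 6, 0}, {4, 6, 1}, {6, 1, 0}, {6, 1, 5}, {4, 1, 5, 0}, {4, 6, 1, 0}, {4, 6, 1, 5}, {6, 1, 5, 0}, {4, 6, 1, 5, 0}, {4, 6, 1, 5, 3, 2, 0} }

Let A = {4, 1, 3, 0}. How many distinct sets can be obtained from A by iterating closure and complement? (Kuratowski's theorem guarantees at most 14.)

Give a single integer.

closure: X∖int(X∖A) = X∖{6} = {4, 1, 5, 3, 2, 0}
Let k=closure and c=complement:
  1. A     = {4, 1, 3, 0}
  2. kA    = {4, 1, 5, 3, 2, 0}
  3. cA    = {6, 5, 2}
  4. ckA   = {6}
  5. kcA   = {6, 5, 3, 2}
  6. kckA  = {6, 3, 2}
  7. ckcA  = {4, 1, 0}
  8. ckckA = {4, 1, 5, 0}
— saturated at 8

8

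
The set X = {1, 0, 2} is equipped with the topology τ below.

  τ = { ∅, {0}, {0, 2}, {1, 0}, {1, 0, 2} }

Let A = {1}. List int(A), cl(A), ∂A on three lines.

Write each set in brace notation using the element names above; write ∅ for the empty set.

int(A) = ∅
cl(A)  = {1}
∂A     = {1}

open subsets of A: ∅; so int(A) = ∅
closure: X∖int(X∖A) = X∖{0, 2} = {1}
∂A = {1} minus ∅ = {1}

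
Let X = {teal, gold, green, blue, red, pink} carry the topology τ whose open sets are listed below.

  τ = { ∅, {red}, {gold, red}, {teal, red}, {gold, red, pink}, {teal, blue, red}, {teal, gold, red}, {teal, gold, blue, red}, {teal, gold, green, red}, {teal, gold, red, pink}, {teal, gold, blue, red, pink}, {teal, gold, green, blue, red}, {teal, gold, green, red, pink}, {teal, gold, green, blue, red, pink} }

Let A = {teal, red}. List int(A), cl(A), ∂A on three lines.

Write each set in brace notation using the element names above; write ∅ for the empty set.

U open, U⊆A: ∅, {red}, {teal, red}. int(A) = ⋃ = {teal, red}
X∖A={gold, green, blue, pink}, int(X∖A)=∅, hence cl(A)={teal, gold, green, blue, red, pink}
∂A: remove int from cl → {gold, green, blue, pink}

int(A) = {teal, red}
cl(A)  = {teal, gold, green, blue, red, pink}
∂A     = {gold, green, blue, pink}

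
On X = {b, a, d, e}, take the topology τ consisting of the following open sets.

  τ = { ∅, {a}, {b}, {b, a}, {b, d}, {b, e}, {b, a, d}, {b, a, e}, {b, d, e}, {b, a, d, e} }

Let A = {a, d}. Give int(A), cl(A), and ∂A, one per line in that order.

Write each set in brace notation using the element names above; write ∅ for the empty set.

opens ⊆ A: ∅, {a}; union → int = {a}
complement {b, e}; its interior {b, e}; cl(A) = X∖{b, e} = {a, d}
boundary = {a, d} ∖ {a} = {d}

int(A) = {a}
cl(A)  = {a, d}
∂A     = {d}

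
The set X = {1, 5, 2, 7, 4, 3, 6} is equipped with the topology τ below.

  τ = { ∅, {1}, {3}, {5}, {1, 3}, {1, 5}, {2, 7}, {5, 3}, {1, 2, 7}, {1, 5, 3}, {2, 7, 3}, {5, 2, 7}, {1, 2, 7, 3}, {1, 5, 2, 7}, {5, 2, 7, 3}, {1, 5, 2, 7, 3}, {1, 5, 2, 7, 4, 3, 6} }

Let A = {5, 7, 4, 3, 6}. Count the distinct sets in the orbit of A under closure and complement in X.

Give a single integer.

10

X∖A={1, 2}, int(X∖A)={1}, hence cl(A)={5, 2, 7, 4, 3, 6}
Orbit (k=closure, c=complement):
  1. A     = {5, 7, 4, 3, 6}
  2. kA    = {5, 2, 7, 4, 3, 6}
  3. cA    = {1, 2}
  4. ckA   = {1}
  5. kcA   = {1, 2, 7, 4, 6}
  6. kckA  = {1, 4, 6}
  7. ckcA  = {5, 3}
  8. ckckA = {5, 2, 7, 3}
  9. kckcA = {5, 4, 3, 6}
  10. ckckcA = {1, 2, 7}
(closed under both — stop)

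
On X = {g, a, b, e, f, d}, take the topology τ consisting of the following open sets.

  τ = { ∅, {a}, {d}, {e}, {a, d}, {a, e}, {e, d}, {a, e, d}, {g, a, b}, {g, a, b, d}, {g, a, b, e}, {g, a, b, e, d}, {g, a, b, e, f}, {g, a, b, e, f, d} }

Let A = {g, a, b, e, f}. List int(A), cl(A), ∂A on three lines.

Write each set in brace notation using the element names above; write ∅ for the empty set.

U open, U⊆A: ∅, {e}, {a}, {a, e}, {g, a, b}, {g, a, b, e}, {g, a, b, e, f}. int(A) = ⋃ = {g, a, b, e, f}
X∖A={d}, int(X∖A)={d}, hence cl(A)={g, a, b, e, f}
∂A: remove int from cl → ∅

int(A) = {g, a, b, e, f}
cl(A)  = {g, a, b, e, f}
∂A     = ∅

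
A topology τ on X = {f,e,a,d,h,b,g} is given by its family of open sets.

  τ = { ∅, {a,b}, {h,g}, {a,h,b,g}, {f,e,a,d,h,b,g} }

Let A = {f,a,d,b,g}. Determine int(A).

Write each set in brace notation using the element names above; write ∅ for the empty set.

interior: largest open inside A is {a,b} (from ∅, {a,b})

{a,b}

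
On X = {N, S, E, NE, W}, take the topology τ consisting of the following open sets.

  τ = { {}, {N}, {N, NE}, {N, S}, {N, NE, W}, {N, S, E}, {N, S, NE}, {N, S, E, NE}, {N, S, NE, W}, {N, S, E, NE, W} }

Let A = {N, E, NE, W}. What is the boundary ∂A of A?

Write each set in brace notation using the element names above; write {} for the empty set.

opens ⊆ A: {}, {N}, {N, NE}, {N, NE, W}; union → int = {N, NE, W}
complement {S}; its interior {}; cl(A) = X∖{} = {N, S, E, NE, W}
boundary = {N, S, E, NE, W} ∖ {N, NE, W} = {S, E}

{S, E}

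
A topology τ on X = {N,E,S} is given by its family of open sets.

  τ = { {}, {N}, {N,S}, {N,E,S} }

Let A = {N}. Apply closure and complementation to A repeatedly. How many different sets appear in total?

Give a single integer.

X∖A={E,S}, int(X∖A)={}, hence cl(A)={N,E,S}
Orbit (k=closure, c=complement):
  1. A     = {N}
  2. kA    = {N,E,S}
  3. cA    = {E,S}
  4. ckA   = {}
(closed under both — stop)

4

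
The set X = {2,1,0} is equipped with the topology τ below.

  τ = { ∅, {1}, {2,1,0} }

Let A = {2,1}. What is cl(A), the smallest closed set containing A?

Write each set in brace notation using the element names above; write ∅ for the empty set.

{2,1,0}

complement {0}; its interior ∅; cl(A) = X∖∅ = {2,1,0}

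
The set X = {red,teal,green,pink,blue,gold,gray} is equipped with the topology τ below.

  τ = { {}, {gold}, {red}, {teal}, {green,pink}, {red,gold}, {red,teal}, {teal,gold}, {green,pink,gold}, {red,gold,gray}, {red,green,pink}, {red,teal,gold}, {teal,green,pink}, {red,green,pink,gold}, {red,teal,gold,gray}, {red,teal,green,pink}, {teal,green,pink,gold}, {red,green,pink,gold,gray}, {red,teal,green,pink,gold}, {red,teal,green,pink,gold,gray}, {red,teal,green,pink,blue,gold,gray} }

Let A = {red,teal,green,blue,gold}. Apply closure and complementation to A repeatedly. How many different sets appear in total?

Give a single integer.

X∖A={pink,gray}, int(X∖A)={}, hence cl(A)={red,teal,green,pink,blue,gold,gray}
Orbit (k=closure, c=complement):
  1. A     = {red,teal,green,blue,gold}
  2. kA    = {red,teal,green,pink,blue,gold,gray}
  3. cA    = {pink,gray}
  4. ckA   = {}
  5. kcA   = {green,pink,blue,gray}
  6. ckcA  = {red,teal,gold}
  7. kckcA = {red,teal,blue,gold,gray}
  8. ckckcA = {green,pink}
  9. kckckcA = {green,pink,blue}
  10. ckckckcA = {red,teal,gold,gray}
(closed under both — stop)

10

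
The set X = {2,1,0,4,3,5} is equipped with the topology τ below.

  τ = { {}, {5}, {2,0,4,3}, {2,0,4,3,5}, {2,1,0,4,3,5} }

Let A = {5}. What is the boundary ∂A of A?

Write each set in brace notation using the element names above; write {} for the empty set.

{1}

open subsets of A: {}, {5}; so int(A) = {5}
closure: X∖int(X∖A) = X∖{2,0,4,3} = {1,5}
∂A = {1,5} minus {5} = {1}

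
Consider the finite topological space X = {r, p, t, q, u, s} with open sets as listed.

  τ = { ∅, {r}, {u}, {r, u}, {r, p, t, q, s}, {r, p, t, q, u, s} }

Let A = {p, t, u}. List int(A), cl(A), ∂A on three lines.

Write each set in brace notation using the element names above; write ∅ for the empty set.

int(A) = {u}
cl(A)  = {p, t, q, u, s}
∂A     = {p, t, q, s}

open subsets of A: ∅, {u}; so int(A) = {u}
closure: X∖int(X∖A) = X∖{r} = {p, t, q, u, s}
∂A = {p, t, q, u, s} minus {u} = {p, t, q, s}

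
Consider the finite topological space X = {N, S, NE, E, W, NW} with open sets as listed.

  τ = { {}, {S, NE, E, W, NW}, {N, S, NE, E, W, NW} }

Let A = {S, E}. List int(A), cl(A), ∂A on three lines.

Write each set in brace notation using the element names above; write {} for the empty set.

int(A) = {}
cl(A)  = {N, S, NE, E, W, NW}
∂A     = {N, S, NE, E, W, NW}

interior: largest open inside A is {} (from {})
cl via duality: int({N, NE, W, NW}) = {}, so X∖{} = {N, S, NE, E, W, NW}
cl∖int = {N, S, NE, E, W, NW}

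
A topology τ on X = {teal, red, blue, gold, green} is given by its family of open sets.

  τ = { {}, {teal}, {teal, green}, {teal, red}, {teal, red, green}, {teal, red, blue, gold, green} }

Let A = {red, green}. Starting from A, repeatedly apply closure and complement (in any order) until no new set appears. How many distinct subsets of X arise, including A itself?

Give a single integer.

closure: X∖int(X∖A) = X∖{teal} = {red, blue, gold, green}
Let k=closure and c=complement:
  1. A     = {red, green}
  2. kA    = {red, blue, gold, green}
  3. cA    = {teal, blue, gold}
  4. ckA   = {teal}
  5. kcA   = {teal, red, blue, gold, green}
  6. ckcA  = {}
— saturated at 6

6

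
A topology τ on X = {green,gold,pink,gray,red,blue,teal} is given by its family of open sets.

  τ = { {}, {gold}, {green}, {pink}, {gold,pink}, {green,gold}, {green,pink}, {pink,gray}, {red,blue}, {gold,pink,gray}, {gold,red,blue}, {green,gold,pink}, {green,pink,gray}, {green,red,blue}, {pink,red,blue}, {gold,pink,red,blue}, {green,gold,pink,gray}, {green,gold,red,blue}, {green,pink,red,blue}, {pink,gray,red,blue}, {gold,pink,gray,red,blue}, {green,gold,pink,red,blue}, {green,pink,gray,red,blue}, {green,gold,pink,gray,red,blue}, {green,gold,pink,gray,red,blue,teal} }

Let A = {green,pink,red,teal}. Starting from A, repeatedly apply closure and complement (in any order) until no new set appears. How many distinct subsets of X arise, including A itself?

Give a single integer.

12

cl via duality: int({gold,gray,blue}) = {gold}, so X∖{gold} = {green,pink,gray,red,blue,teal}
Write k for closure, c for complement:
  1. A     = {green,pink,red,teal}
  2. kA    = {green,pink,gray,red,blue,teal}
  3. cA    = {gold,gray,blue}
  4. ckA   = {gold}
  5. kcA   = {gold,gray,red,blue,teal}
  6. kckA  = {gold,teal}
  7. ckcA  = {green,pink}
  8. ckckA = {green,pink,gray,red,blue}
  9. kckcA = {green,pink,gray,teal}
  10. ckckcA = {gold,red,blue}
  11. kckckcA = {gold,red,blue,teal}
  12. ckckckcA = {green,pink,gray}
applying k or c yields no new set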